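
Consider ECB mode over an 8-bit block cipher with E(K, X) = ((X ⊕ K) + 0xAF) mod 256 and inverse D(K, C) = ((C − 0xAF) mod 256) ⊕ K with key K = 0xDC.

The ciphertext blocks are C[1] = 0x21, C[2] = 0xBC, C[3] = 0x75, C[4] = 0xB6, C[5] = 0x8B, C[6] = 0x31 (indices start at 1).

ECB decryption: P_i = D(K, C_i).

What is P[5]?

P[5] = 0x00

P[5]: D(K, 0x8B) = 0x00.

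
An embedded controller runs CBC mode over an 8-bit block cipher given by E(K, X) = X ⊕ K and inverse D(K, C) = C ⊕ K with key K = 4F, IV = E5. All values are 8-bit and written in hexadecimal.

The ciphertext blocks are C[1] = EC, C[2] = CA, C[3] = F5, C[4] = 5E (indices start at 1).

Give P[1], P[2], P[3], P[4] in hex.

P[1] = 46, P[2] = 69, P[3] = 70, P[4] = E4

CBC decryption: P_i = D(K, C_i) ⊕ C_{i−1}, with C_{0} = IV.
P[1]: D(K, EC) = A3; A3 ⊕ E5 = 46.
P[2]: D(K, CA) = 85; 85 ⊕ EC = 69.
P[3]: D(K, F5) = BA; BA ⊕ CA = 70.
P[4]: D(K, 5E) = 11; 11 ⊕ F5 = E4.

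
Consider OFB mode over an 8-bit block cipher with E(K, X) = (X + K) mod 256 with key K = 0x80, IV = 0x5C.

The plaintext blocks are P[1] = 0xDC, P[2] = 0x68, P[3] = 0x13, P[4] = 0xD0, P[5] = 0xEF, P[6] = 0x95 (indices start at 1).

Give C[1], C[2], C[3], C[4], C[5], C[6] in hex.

C[1] = 0x00, C[2] = 0x34, C[3] = 0xCF, C[4] = 0x8C, C[5] = 0x33, C[6] = 0xC9

OFB encryption: S_i = E(K, S_{i−1}) with S_{0} = IV; C_i = P_i ⊕ S_i.
C[1]: S = E(K, 0x5C) = 0xDC; 0xDC ⊕ 0xDC = 0x00.
C[2]: S = E(K, 0xDC) = 0x5C; 0x68 ⊕ 0x5C = 0x34.
C[3]: S = E(K, 0x5C) = 0xDC; 0x13 ⊕ 0xDC = 0xCF.
C[4]: S = E(K, 0xDC) = 0x5C; 0xD0 ⊕ 0x5C = 0x8C.
C[5]: S = E(K, 0x5C) = 0xDC; 0xEF ⊕ 0xDC = 0x33.
C[6]: S = E(K, 0xDC) = 0x5C; 0x95 ⊕ 0x5C = 0xC9.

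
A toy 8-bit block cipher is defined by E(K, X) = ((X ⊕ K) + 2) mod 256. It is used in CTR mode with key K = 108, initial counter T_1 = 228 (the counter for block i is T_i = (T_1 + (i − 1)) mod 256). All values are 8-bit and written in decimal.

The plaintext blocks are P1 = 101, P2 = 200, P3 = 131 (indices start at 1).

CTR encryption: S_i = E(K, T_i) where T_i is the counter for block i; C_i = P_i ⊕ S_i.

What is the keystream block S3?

140

C1: T = 228, S = E(K, T) = 138; 101 ⊕ 138 = 239.
C2: T = 229, S = E(K, T) = 139; 200 ⊕ 139 = 67.
C3: T = 230, S = E(K, T) = 140; 131 ⊕ 140 = 15.
So S3 = 140.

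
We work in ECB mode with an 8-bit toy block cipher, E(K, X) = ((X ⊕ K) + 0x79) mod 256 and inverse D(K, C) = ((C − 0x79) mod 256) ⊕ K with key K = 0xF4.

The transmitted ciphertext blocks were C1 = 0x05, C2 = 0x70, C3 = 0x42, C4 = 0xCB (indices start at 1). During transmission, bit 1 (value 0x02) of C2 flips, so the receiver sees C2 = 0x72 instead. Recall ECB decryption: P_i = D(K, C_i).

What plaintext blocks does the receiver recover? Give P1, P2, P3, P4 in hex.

P1 = 0x78, P2 = 0x0D, P3 = 0x3D, P4 = 0xA6

Only C2 changed, to 0x72. In ECB, a change in C_i affects only P_i. Decrypting the received ciphertext:
P1: D(K, 0x05) = 0x78.
P2: D(K, 0x72) = 0x0D.
P3: D(K, 0x42) = 0x3D.
P4: D(K, 0xCB) = 0xA6.
Blocks that differ from the original plaintext: P2.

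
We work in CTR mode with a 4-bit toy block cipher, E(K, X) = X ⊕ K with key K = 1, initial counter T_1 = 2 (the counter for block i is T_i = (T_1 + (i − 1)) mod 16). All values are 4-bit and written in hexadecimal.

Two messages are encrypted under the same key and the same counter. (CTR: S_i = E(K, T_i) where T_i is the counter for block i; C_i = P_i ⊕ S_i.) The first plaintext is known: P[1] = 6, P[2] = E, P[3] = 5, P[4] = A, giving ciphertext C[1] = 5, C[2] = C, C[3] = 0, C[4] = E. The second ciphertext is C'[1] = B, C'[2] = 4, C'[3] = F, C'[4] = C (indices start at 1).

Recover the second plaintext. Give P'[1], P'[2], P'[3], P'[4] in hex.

In CTR with a reused counter, both messages share the same keystream S_i, so C_i ⊕ C'_i = P_i ⊕ P'_i and thus P'_i = P_i ⊕ C_i ⊕ C'_i.
P'[1]: 6 ⊕ 5 ⊕ B = 8.
P'[2]: E ⊕ C ⊕ 4 = 6.
P'[3]: 5 ⊕ 0 ⊕ F = A.
P'[4]: A ⊕ E ⊕ C = 8.

P'[1] = 8, P'[2] = 6, P'[3] = A, P'[4] = 8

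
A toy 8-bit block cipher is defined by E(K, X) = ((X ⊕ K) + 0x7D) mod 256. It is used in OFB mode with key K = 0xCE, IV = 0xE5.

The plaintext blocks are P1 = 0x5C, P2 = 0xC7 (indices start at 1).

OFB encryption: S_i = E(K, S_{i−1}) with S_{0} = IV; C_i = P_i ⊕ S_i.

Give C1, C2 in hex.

C1 = 0xF4, C2 = 0x24

C1: S = E(K, 0xE5) = 0xA8; 0x5C ⊕ 0xA8 = 0xF4.
C2: S = E(K, 0xA8) = 0xE3; 0xC7 ⊕ 0xE3 = 0x24.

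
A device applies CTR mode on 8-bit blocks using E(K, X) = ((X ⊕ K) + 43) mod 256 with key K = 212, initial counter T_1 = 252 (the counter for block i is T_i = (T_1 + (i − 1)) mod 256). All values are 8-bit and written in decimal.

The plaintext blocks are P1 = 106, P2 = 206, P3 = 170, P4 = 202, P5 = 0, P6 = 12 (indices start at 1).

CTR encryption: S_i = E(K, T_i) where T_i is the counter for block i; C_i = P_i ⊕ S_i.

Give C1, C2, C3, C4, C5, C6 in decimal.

C1: T = 252, S = E(K, T) = 83; 106 ⊕ 83 = 57.
C2: T = 253, S = E(K, T) = 84; 206 ⊕ 84 = 154.
C3: T = 254, S = E(K, T) = 85; 170 ⊕ 85 = 255.
C4: T = 255, S = E(K, T) = 86; 202 ⊕ 86 = 156.
C5: T = 0, S = E(K, T) = 255; 0 ⊕ 255 = 255.
C6: T = 1, S = E(K, T) = 0; 12 ⊕ 0 = 12.

C1 = 57, C2 = 154, C3 = 255, C4 = 156, C5 = 255, C6 = 12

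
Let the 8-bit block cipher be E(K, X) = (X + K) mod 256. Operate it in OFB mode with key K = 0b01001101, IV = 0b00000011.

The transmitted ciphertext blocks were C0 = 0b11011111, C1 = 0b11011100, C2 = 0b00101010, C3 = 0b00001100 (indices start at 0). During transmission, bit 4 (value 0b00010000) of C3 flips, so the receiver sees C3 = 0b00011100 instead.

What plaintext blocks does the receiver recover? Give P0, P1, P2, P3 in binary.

P0 = 0b10001111, P1 = 0b01000001, P2 = 0b11000000, P3 = 0b00101011

OFB decryption: S_i = E(K, S_{i−1}) with S_{−1} = IV; P_i = C_i ⊕ S_i.
Only C3 changed, to 0b00011100. In OFB, a change in C_i flips the same bit in P_i only; the keystream is unaffected. Decrypting the received ciphertext:
P0: S = E(K, 0b00000011) = 0b01010000; 0b11011111 ⊕ 0b01010000 = 0b10001111.
P1: S = E(K, 0b01010000) = 0b10011101; 0b11011100 ⊕ 0b10011101 = 0b01000001.
P2: S = E(K, 0b10011101) = 0b11101010; 0b00101010 ⊕ 0b11101010 = 0b11000000.
P3: S = E(K, 0b11101010) = 0b00110111; 0b00011100 ⊕ 0b00110111 = 0b00101011.
Blocks that differ from the original plaintext: P3.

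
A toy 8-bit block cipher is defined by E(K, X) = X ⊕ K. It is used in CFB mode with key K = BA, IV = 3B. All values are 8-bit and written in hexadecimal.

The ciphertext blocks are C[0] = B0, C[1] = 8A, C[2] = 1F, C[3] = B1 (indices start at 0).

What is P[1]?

CFB decryption: P_i = C_i ⊕ E(K, C_{i−1}), with C_{−1} = IV.
P[1]: E(K, B0) = 0A; 8A ⊕ 0A = 80.

P[1] = 80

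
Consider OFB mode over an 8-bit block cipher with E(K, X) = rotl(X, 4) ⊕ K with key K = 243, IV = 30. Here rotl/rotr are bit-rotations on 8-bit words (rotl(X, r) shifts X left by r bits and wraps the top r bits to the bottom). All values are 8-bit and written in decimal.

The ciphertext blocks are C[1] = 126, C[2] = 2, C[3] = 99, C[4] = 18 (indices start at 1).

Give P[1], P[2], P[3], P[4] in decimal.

P[1] = 108, P[2] = 208, P[3] = 189, P[4] = 12

OFB decryption: S_i = E(K, S_{i−1}) with S_{0} = IV; P_i = C_i ⊕ S_i.
P[1]: S = E(K, 30) = 18; 126 ⊕ 18 = 108.
P[2]: S = E(K, 18) = 210; 2 ⊕ 210 = 208.
P[3]: S = E(K, 210) = 222; 99 ⊕ 222 = 189.
P[4]: S = E(K, 222) = 30; 18 ⊕ 30 = 12.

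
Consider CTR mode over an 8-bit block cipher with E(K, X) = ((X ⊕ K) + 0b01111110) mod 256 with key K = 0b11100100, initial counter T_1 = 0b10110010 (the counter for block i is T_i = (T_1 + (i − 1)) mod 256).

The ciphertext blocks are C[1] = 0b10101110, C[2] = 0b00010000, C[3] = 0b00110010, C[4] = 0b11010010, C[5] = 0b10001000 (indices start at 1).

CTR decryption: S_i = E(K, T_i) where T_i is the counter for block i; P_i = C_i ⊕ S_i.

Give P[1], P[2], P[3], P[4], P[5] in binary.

P[1] = 0b01111010, P[2] = 0b11000101, P[3] = 0b11111100, P[4] = 0b00011101, P[5] = 0b01011000

P[1]: T = 0b10110010, S = E(K, T) = 0b11010100; 0b10101110 ⊕ 0b11010100 = 0b01111010.
P[2]: T = 0b10110011, S = E(K, T) = 0b11010101; 0b00010000 ⊕ 0b11010101 = 0b11000101.
P[3]: T = 0b10110100, S = E(K, T) = 0b11001110; 0b00110010 ⊕ 0b11001110 = 0b11111100.
P[4]: T = 0b10110101, S = E(K, T) = 0b11001111; 0b11010010 ⊕ 0b11001111 = 0b00011101.
P[5]: T = 0b10110110, S = E(K, T) = 0b11010000; 0b10001000 ⊕ 0b11010000 = 0b01011000.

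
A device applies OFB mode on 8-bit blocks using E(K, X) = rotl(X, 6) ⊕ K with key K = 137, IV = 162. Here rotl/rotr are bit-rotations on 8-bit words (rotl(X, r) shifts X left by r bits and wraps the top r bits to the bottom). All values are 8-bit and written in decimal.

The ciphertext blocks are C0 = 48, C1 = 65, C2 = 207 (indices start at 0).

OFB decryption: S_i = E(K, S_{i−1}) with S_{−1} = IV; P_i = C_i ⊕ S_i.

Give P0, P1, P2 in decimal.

P0: S = E(K, 162) = 33; 48 ⊕ 33 = 17.
P1: S = E(K, 33) = 193; 65 ⊕ 193 = 128.
P2: S = E(K, 193) = 249; 207 ⊕ 249 = 54.

P0 = 17, P1 = 128, P2 = 54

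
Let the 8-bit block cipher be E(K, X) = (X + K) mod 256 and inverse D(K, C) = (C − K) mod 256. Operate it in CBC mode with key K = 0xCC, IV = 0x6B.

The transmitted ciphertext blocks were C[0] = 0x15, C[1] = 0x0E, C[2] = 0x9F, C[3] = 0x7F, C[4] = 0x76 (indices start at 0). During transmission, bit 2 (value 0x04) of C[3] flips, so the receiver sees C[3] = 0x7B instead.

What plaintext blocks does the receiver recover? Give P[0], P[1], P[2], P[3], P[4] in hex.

P[0] = 0x22, P[1] = 0x57, P[2] = 0xDD, P[3] = 0x30, P[4] = 0xD1

CBC decryption: P_i = D(K, C_i) ⊕ C_{i−1}, with C_{−1} = IV.
Only C[3] changed, to 0x7B. In CBC, a change in C_i garbles P_i and flips the same bit in P_{i+1}. Decrypting the received ciphertext:
P[0]: D(K, 0x15) = 0x49; 0x49 ⊕ 0x6B = 0x22.
P[1]: D(K, 0x0E) = 0x42; 0x42 ⊕ 0x15 = 0x57.
P[2]: D(K, 0x9F) = 0xD3; 0xD3 ⊕ 0x0E = 0xDD.
P[3]: D(K, 0x7B) = 0xAF; 0xAF ⊕ 0x9F = 0x30.
P[4]: D(K, 0x76) = 0xAA; 0xAA ⊕ 0x7B = 0xD1.
Blocks that differ from the original plaintext: P[3], P[4].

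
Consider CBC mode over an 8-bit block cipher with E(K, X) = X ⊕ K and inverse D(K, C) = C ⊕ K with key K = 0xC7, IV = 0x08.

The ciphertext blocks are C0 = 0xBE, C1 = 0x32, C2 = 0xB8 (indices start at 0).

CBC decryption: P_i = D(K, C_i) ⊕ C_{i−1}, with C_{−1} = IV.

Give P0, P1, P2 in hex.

P0 = 0x71, P1 = 0x4B, P2 = 0x4D

P0: D(K, 0xBE) = 0x79; 0x79 ⊕ 0x08 = 0x71.
P1: D(K, 0x32) = 0xF5; 0xF5 ⊕ 0xBE = 0x4B.
P2: D(K, 0xB8) = 0x7F; 0x7F ⊕ 0x32 = 0x4D.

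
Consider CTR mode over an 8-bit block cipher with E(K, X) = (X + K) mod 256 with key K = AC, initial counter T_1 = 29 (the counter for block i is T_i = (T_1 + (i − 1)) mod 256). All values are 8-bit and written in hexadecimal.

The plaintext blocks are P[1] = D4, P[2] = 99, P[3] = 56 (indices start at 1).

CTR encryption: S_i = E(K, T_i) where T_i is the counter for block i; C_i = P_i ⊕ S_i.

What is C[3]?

C[1]: T = 29, S = E(K, T) = D5; D4 ⊕ D5 = 01.
C[2]: T = 2A, S = E(K, T) = D6; 99 ⊕ D6 = 4F.
C[3]: T = 2B, S = E(K, T) = D7; 56 ⊕ D7 = 81.

C[3] = 81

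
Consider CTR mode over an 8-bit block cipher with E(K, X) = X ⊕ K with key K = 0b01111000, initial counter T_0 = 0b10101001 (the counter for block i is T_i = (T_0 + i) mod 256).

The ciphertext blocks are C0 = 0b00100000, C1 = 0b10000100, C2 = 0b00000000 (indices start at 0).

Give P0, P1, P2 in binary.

P0 = 0b11110001, P1 = 0b01010110, P2 = 0b11010011

CTR decryption: S_i = E(K, T_i) where T_i is the counter for block i; P_i = C_i ⊕ S_i.
P0: T = 0b10101001, S = E(K, T) = 0b11010001; 0b00100000 ⊕ 0b11010001 = 0b11110001.
P1: T = 0b10101010, S = E(K, T) = 0b11010010; 0b10000100 ⊕ 0b11010010 = 0b01010110.
P2: T = 0b10101011, S = E(K, T) = 0b11010011; 0b00000000 ⊕ 0b11010011 = 0b11010011.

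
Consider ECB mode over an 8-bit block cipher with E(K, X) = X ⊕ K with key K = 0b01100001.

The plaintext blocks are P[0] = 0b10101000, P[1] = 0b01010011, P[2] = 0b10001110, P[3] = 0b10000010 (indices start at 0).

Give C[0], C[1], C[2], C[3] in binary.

ECB encryption: C_i = E(K, P_i).
C[0]: E(K, 0b10101000) = 0b11001001.
C[1]: E(K, 0b01010011) = 0b00110010.
C[2]: E(K, 0b10001110) = 0b11101111.
C[3]: E(K, 0b10000010) = 0b11100011.

C[0] = 0b11001001, C[1] = 0b00110010, C[2] = 0b11101111, C[3] = 0b11100011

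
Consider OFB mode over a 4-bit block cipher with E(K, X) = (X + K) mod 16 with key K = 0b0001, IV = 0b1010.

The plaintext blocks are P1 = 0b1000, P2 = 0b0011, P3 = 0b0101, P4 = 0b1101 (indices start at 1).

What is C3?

C3 = 0b1000

OFB encryption: S_i = E(K, S_{i−1}) with S_{0} = IV; C_i = P_i ⊕ S_i.
C1: S = E(K, 0b1010) = 0b1011; 0b1000 ⊕ 0b1011 = 0b0011.
C2: S = E(K, 0b1011) = 0b1100; 0b0011 ⊕ 0b1100 = 0b1111.
C3: S = E(K, 0b1100) = 0b1101; 0b0101 ⊕ 0b1101 = 0b1000.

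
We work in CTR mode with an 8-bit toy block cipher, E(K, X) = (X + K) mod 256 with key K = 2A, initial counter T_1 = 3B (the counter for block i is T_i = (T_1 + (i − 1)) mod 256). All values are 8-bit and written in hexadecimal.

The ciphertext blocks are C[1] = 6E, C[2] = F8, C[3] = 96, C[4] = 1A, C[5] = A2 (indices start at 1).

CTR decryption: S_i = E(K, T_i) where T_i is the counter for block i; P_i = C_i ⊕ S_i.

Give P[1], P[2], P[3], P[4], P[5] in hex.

P[1] = 0B, P[2] = 9E, P[3] = F1, P[4] = 72, P[5] = CB

P[1]: T = 3B, S = E(K, T) = 65; 6E ⊕ 65 = 0B.
P[2]: T = 3C, S = E(K, T) = 66; F8 ⊕ 66 = 9E.
P[3]: T = 3D, S = E(K, T) = 67; 96 ⊕ 67 = F1.
P[4]: T = 3E, S = E(K, T) = 68; 1A ⊕ 68 = 72.
P[5]: T = 3F, S = E(K, T) = 69; A2 ⊕ 69 = CB.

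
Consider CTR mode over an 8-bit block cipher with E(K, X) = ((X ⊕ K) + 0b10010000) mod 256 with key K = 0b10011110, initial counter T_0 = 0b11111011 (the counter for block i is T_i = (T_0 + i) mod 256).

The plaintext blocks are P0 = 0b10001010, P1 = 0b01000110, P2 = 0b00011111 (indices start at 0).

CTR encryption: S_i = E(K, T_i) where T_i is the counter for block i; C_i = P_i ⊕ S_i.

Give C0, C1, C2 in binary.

C0 = 0b01111111, C1 = 0b10110100, C2 = 0b11101100

C0: T = 0b11111011, S = E(K, T) = 0b11110101; 0b10001010 ⊕ 0b11110101 = 0b01111111.
C1: T = 0b11111100, S = E(K, T) = 0b11110010; 0b01000110 ⊕ 0b11110010 = 0b10110100.
C2: T = 0b11111101, S = E(K, T) = 0b11110011; 0b00011111 ⊕ 0b11110011 = 0b11101100.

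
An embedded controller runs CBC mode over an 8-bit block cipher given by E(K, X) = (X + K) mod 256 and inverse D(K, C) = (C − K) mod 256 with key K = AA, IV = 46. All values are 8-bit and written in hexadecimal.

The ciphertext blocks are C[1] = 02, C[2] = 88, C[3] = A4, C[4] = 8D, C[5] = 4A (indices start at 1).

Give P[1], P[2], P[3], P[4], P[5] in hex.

P[1] = 1E, P[2] = DC, P[3] = 72, P[4] = 47, P[5] = 2D

CBC decryption: P_i = D(K, C_i) ⊕ C_{i−1}, with C_{0} = IV.
P[1]: D(K, 02) = 58; 58 ⊕ 46 = 1E.
P[2]: D(K, 88) = DE; DE ⊕ 02 = DC.
P[3]: D(K, A4) = FA; FA ⊕ 88 = 72.
P[4]: D(K, 8D) = E3; E3 ⊕ A4 = 47.
P[5]: D(K, 4A) = A0; A0 ⊕ 8D = 2D.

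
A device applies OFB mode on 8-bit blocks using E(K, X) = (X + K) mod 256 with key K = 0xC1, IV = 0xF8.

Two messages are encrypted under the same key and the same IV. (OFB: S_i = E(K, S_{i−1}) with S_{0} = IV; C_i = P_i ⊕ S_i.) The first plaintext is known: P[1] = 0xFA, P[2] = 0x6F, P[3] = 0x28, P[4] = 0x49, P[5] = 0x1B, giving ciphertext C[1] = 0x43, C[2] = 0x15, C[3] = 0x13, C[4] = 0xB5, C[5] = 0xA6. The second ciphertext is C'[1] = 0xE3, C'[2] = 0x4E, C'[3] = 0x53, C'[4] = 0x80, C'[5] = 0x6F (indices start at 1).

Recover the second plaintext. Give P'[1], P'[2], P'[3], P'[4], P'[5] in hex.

P'[1] = 0x5A, P'[2] = 0x34, P'[3] = 0x68, P'[4] = 0x7C, P'[5] = 0xD2

In OFB with a reused IV, both messages share the same keystream S_i, so C_i ⊕ C'_i = P_i ⊕ P'_i and thus P'_i = P_i ⊕ C_i ⊕ C'_i.
P'[1]: 0xFA ⊕ 0x43 ⊕ 0xE3 = 0x5A.
P'[2]: 0x6F ⊕ 0x15 ⊕ 0x4E = 0x34.
P'[3]: 0x28 ⊕ 0x13 ⊕ 0x53 = 0x68.
P'[4]: 0x49 ⊕ 0xB5 ⊕ 0x80 = 0x7C.
P'[5]: 0x1B ⊕ 0xA6 ⊕ 0x6F = 0xD2.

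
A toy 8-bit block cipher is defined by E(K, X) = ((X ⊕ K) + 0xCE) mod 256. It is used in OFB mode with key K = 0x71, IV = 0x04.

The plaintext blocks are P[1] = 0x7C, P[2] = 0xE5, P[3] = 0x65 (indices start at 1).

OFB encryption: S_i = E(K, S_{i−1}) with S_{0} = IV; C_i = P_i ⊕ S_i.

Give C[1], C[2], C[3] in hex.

C[1] = 0x3F, C[2] = 0xE5, C[3] = 0x5A

C[1]: S = E(K, 0x04) = 0x43; 0x7C ⊕ 0x43 = 0x3F.
C[2]: S = E(K, 0x43) = 0x00; 0xE5 ⊕ 0x00 = 0xE5.
C[3]: S = E(K, 0x00) = 0x3F; 0x65 ⊕ 0x3F = 0x5A.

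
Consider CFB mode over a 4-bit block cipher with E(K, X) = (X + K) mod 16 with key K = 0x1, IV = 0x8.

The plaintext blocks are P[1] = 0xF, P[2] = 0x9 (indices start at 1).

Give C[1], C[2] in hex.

CFB encryption: C_i = P_i ⊕ E(K, C_{i−1}), with C_{0} = IV.
C[1]: E(K, 0x8) = 0x9; 0xF ⊕ 0x9 = 0x6.
C[2]: E(K, 0x6) = 0x7; 0x9 ⊕ 0x7 = 0xE.

C[1] = 0x6, C[2] = 0xE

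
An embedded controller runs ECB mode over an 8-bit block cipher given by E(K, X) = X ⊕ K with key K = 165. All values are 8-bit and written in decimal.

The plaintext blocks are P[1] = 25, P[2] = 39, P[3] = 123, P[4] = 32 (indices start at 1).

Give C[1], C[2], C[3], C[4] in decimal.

ECB encryption: C_i = E(K, P_i).
C[1]: E(K, 25) = 188.
C[2]: E(K, 39) = 130.
C[3]: E(K, 123) = 222.
C[4]: E(K, 32) = 133.

C[1] = 188, C[2] = 130, C[3] = 222, C[4] = 133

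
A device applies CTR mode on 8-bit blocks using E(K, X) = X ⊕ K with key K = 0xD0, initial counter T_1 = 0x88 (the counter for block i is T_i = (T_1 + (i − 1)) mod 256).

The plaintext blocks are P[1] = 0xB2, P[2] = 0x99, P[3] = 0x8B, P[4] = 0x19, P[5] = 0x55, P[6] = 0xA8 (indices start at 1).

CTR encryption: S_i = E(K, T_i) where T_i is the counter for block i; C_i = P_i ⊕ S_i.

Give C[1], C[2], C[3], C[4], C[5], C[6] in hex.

C[1] = 0xEA, C[2] = 0xC0, C[3] = 0xD1, C[4] = 0x42, C[5] = 0x09, C[6] = 0xF5

C[1]: T = 0x88, S = E(K, T) = 0x58; 0xB2 ⊕ 0x58 = 0xEA.
C[2]: T = 0x89, S = E(K, T) = 0x59; 0x99 ⊕ 0x59 = 0xC0.
C[3]: T = 0x8A, S = E(K, T) = 0x5A; 0x8B ⊕ 0x5A = 0xD1.
C[4]: T = 0x8B, S = E(K, T) = 0x5B; 0x19 ⊕ 0x5B = 0x42.
C[5]: T = 0x8C, S = E(K, T) = 0x5C; 0x55 ⊕ 0x5C = 0x09.
C[6]: T = 0x8D, S = E(K, T) = 0x5D; 0xA8 ⊕ 0x5D = 0xF5.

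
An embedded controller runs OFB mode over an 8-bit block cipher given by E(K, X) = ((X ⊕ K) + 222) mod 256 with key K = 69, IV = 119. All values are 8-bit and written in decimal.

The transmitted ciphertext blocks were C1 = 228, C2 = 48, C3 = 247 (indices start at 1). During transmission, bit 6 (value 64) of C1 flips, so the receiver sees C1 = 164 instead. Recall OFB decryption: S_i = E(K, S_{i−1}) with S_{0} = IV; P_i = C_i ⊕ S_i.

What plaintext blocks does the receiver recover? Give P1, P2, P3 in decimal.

Only C1 changed, to 164. In OFB, a change in C_i flips the same bit in P_i only; the keystream is unaffected. Decrypting the received ciphertext:
P1: S = E(K, 119) = 16; 164 ⊕ 16 = 180.
P2: S = E(K, 16) = 51; 48 ⊕ 51 = 3.
P3: S = E(K, 51) = 84; 247 ⊕ 84 = 163.
Blocks that differ from the original plaintext: P1.

P1 = 180, P2 = 3, P3 = 163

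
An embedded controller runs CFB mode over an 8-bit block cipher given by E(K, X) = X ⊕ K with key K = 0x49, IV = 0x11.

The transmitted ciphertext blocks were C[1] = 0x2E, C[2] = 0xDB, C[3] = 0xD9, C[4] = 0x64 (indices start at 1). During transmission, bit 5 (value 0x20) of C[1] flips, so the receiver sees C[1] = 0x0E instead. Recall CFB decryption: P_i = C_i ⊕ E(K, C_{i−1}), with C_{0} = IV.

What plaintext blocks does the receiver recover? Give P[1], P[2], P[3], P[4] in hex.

Only C[1] changed, to 0x0E. In CFB, a change in C_i flips the same bit in P_i and garbles P_{i+1}. Decrypting the received ciphertext:
P[1]: E(K, 0x11) = 0x58; 0x0E ⊕ 0x58 = 0x56.
P[2]: E(K, 0x0E) = 0x47; 0xDB ⊕ 0x47 = 0x9C.
P[3]: E(K, 0xDB) = 0x92; 0xD9 ⊕ 0x92 = 0x4B.
P[4]: E(K, 0xD9) = 0x90; 0x64 ⊕ 0x90 = 0xF4.
Blocks that differ from the original plaintext: P[1], P[2].

P[1] = 0x56, P[2] = 0x9C, P[3] = 0x4B, P[4] = 0xF4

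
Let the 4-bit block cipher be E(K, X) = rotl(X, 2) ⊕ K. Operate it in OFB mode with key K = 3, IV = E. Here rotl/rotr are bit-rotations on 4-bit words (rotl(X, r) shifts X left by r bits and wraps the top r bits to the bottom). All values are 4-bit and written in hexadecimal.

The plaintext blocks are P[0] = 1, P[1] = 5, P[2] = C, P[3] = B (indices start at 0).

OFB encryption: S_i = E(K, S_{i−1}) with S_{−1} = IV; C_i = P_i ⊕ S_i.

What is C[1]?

C[1] = 4

C[0]: S = E(K, E) = 8; 1 ⊕ 8 = 9.
C[1]: S = E(K, 8) = 1; 5 ⊕ 1 = 4.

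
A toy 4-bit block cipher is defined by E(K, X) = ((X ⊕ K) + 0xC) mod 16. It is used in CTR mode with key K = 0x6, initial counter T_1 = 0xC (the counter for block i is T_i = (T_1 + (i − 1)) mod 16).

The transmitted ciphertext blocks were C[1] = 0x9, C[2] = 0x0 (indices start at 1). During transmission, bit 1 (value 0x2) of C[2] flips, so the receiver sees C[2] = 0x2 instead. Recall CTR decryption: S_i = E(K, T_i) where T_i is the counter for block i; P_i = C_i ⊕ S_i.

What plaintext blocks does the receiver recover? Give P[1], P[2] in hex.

P[1] = 0xF, P[2] = 0x5

Only C[2] changed, to 0x2. In CTR, a change in C_i flips the same bit in P_i only; the keystream is unaffected. Decrypting the received ciphertext:
P[1]: T = 0xC, S = E(K, T) = 0x6; 0x9 ⊕ 0x6 = 0xF.
P[2]: T = 0xD, S = E(K, T) = 0x7; 0x2 ⊕ 0x7 = 0x5.
Blocks that differ from the original plaintext: P[2].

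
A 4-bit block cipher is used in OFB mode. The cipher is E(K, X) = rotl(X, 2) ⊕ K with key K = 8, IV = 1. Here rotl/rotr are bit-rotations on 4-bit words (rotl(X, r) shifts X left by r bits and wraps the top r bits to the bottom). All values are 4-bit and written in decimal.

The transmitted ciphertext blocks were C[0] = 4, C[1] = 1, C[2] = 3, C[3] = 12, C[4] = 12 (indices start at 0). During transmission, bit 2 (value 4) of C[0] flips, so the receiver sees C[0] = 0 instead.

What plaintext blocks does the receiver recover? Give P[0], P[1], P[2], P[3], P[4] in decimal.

P[0] = 12, P[1] = 10, P[2] = 5, P[3] = 13, P[4] = 0

OFB decryption: S_i = E(K, S_{i−1}) with S_{−1} = IV; P_i = C_i ⊕ S_i.
Only C[0] changed, to 0. In OFB, a change in C_i flips the same bit in P_i only; the keystream is unaffected. Decrypting the received ciphertext:
P[0]: S = E(K, 1) = 12; 0 ⊕ 12 = 12.
P[1]: S = E(K, 12) = 11; 1 ⊕ 11 = 10.
P[2]: S = E(K, 11) = 6; 3 ⊕ 6 = 5.
P[3]: S = E(K, 6) = 1; 12 ⊕ 1 = 13.
P[4]: S = E(K, 1) = 12; 12 ⊕ 12 = 0.
Blocks that differ from the original plaintext: P[0].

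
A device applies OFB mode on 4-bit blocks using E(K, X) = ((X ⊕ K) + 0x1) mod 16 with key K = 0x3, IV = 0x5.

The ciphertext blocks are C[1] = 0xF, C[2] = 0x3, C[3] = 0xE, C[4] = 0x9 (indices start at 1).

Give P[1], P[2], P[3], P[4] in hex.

OFB decryption: S_i = E(K, S_{i−1}) with S_{0} = IV; P_i = C_i ⊕ S_i.
P[1]: S = E(K, 0x5) = 0x7; 0xF ⊕ 0x7 = 0x8.
P[2]: S = E(K, 0x7) = 0x5; 0x3 ⊕ 0x5 = 0x6.
P[3]: S = E(K, 0x5) = 0x7; 0xE ⊕ 0x7 = 0x9.
P[4]: S = E(K, 0x7) = 0x5; 0x9 ⊕ 0x5 = 0xC.

P[1] = 0x8, P[2] = 0x6, P[3] = 0x9, P[4] = 0xC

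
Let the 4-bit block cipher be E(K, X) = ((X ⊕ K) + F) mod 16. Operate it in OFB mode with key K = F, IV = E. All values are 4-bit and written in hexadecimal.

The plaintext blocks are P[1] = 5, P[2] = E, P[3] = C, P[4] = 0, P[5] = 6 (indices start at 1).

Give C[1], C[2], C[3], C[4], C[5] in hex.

OFB encryption: S_i = E(K, S_{i−1}) with S_{0} = IV; C_i = P_i ⊕ S_i.
C[1]: S = E(K, E) = 0; 5 ⊕ 0 = 5.
C[2]: S = E(K, 0) = E; E ⊕ E = 0.
C[3]: S = E(K, E) = 0; C ⊕ 0 = C.
C[4]: S = E(K, 0) = E; 0 ⊕ E = E.
C[5]: S = E(K, E) = 0; 6 ⊕ 0 = 6.

C[1] = 5, C[2] = 0, C[3] = C, C[4] = E, C[5] = 6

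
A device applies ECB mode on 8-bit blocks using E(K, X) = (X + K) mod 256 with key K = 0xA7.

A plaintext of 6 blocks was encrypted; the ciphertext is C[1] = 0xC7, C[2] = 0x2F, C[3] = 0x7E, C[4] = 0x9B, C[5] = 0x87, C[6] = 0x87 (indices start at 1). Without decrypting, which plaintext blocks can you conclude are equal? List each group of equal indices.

ECB encrypts each block independently with the same key, so equal ciphertext blocks imply equal plaintext blocks.
C[5] = C[6] = 0x87, so P[5] = P[6].

P[5] = P[6]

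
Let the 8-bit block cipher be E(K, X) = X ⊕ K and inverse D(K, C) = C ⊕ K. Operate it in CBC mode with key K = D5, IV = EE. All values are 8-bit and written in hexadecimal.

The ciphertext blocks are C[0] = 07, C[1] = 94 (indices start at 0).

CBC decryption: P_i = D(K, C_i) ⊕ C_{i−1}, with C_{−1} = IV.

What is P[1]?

P[1]: D(K, 94) = 41; 41 ⊕ 07 = 46.

P[1] = 46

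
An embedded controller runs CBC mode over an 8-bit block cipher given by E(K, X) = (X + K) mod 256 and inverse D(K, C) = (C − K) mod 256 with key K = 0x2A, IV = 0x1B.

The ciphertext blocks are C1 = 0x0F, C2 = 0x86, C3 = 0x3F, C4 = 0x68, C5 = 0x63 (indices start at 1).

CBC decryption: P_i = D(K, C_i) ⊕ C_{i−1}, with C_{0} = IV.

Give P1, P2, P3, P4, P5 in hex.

P1 = 0xFE, P2 = 0x53, P3 = 0x93, P4 = 0x01, P5 = 0x51

P1: D(K, 0x0F) = 0xE5; 0xE5 ⊕ 0x1B = 0xFE.
P2: D(K, 0x86) = 0x5C; 0x5C ⊕ 0x0F = 0x53.
P3: D(K, 0x3F) = 0x15; 0x15 ⊕ 0x86 = 0x93.
P4: D(K, 0x68) = 0x3E; 0x3E ⊕ 0x3F = 0x01.
P5: D(K, 0x63) = 0x39; 0x39 ⊕ 0x68 = 0x51.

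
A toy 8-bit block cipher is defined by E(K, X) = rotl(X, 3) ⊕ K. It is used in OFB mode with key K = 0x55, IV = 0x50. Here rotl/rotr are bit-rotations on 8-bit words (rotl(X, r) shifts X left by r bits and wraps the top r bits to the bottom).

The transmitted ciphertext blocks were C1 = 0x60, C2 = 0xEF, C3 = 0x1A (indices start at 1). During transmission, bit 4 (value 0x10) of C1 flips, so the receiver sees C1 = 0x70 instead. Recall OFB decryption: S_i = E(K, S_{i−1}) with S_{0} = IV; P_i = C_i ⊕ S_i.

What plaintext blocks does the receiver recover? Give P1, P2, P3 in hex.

Only C1 changed, to 0x70. In OFB, a change in C_i flips the same bit in P_i only; the keystream is unaffected. Decrypting the received ciphertext:
P1: S = E(K, 0x50) = 0xD7; 0x70 ⊕ 0xD7 = 0xA7.
P2: S = E(K, 0xD7) = 0xEB; 0xEF ⊕ 0xEB = 0x04.
P3: S = E(K, 0xEB) = 0x0A; 0x1A ⊕ 0x0A = 0x10.
Blocks that differ from the original plaintext: P1.

P1 = 0xA7, P2 = 0x04, P3 = 0x10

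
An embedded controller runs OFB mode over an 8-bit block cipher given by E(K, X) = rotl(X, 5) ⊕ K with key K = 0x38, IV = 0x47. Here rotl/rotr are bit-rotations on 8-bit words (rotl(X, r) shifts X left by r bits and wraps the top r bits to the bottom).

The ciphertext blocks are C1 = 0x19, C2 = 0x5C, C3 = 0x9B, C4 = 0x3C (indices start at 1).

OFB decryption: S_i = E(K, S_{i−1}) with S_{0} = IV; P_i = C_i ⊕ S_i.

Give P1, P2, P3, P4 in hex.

P1 = 0xC9, P2 = 0x7E, P3 = 0xE7, P4 = 0x8B

P1: S = E(K, 0x47) = 0xD0; 0x19 ⊕ 0xD0 = 0xC9.
P2: S = E(K, 0xD0) = 0x22; 0x5C ⊕ 0x22 = 0x7E.
P3: S = E(K, 0x22) = 0x7C; 0x9B ⊕ 0x7C = 0xE7.
P4: S = E(K, 0x7C) = 0xB7; 0x3C ⊕ 0xB7 = 0x8B.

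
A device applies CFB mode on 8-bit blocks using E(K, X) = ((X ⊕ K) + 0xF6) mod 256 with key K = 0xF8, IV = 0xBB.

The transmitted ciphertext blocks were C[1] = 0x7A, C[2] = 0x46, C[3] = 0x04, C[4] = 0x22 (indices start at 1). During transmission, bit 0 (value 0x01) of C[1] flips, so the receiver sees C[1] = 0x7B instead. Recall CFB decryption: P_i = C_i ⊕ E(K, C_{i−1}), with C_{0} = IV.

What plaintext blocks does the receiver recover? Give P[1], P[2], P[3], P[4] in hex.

Only C[1] changed, to 0x7B. In CFB, a change in C_i flips the same bit in P_i and garbles P_{i+1}. Decrypting the received ciphertext:
P[1]: E(K, 0xBB) = 0x39; 0x7B ⊕ 0x39 = 0x42.
P[2]: E(K, 0x7B) = 0x79; 0x46 ⊕ 0x79 = 0x3F.
P[3]: E(K, 0x46) = 0xB4; 0x04 ⊕ 0xB4 = 0xB0.
P[4]: E(K, 0x04) = 0xF2; 0x22 ⊕ 0xF2 = 0xD0.
Blocks that differ from the original plaintext: P[1], P[2].

P[1] = 0x42, P[2] = 0x3F, P[3] = 0xB0, P[4] = 0xD0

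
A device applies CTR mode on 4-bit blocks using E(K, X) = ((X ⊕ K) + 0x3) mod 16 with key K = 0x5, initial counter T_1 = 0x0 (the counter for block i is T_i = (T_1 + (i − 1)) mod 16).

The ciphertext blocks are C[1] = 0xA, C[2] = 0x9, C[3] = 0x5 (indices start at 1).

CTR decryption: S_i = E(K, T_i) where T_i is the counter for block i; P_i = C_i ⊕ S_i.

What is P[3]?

P[3]: T = 0x2, S = E(K, T) = 0xA; 0x5 ⊕ 0xA = 0xF.

P[3] = 0xF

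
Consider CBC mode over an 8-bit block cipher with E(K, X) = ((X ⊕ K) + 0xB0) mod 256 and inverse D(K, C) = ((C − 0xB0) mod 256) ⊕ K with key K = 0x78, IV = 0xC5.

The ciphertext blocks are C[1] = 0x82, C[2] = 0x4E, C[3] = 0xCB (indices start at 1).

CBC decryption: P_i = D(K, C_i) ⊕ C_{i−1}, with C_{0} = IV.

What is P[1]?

P[1] = 0x6F

P[1]: D(K, 0x82) = 0xAA; 0xAA ⊕ 0xC5 = 0x6F.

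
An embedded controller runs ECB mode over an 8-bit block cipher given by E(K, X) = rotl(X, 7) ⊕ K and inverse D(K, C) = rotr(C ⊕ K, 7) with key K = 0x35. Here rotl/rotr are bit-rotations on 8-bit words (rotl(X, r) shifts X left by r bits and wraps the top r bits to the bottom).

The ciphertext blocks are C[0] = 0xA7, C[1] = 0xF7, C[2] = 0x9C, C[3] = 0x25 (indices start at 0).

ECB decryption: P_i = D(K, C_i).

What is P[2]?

P[2] = 0x53

P[2]: D(K, 0x9C) = 0x53.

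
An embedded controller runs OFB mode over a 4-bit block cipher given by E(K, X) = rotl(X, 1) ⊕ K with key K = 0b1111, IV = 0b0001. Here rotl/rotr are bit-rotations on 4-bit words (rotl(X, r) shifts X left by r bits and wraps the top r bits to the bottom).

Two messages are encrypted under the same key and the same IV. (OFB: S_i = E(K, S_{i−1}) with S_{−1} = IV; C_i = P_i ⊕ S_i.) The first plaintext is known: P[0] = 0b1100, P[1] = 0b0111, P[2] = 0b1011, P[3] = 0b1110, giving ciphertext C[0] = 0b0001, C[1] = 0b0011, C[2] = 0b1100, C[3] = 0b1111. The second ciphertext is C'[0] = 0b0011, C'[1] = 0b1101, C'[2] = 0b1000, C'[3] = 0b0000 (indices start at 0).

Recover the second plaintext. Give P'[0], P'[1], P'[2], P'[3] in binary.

P'[0] = 0b1110, P'[1] = 0b1001, P'[2] = 0b1111, P'[3] = 0b0001

In OFB with a reused IV, both messages share the same keystream S_i, so C_i ⊕ C'_i = P_i ⊕ P'_i and thus P'_i = P_i ⊕ C_i ⊕ C'_i.
P'[0]: 0b1100 ⊕ 0b0001 ⊕ 0b0011 = 0b1110.
P'[1]: 0b0111 ⊕ 0b0011 ⊕ 0b1101 = 0b1001.
P'[2]: 0b1011 ⊕ 0b1100 ⊕ 0b1000 = 0b1111.
P'[3]: 0b1110 ⊕ 0b1111 ⊕ 0b0000 = 0b0001.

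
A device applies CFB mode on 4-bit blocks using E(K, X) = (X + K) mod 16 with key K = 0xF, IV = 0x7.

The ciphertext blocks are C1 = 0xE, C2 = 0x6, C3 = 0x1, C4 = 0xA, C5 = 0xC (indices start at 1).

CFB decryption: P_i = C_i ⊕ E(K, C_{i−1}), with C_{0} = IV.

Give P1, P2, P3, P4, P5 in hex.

P1: E(K, 0x7) = 0x6; 0xE ⊕ 0x6 = 0x8.
P2: E(K, 0xE) = 0xD; 0x6 ⊕ 0xD = 0xB.
P3: E(K, 0x6) = 0x5; 0x1 ⊕ 0x5 = 0x4.
P4: E(K, 0x1) = 0x0; 0xA ⊕ 0x0 = 0xA.
P5: E(K, 0xA) = 0x9; 0xC ⊕ 0x9 = 0x5.

P1 = 0x8, P2 = 0xB, P3 = 0x4, P4 = 0xA, P5 = 0x5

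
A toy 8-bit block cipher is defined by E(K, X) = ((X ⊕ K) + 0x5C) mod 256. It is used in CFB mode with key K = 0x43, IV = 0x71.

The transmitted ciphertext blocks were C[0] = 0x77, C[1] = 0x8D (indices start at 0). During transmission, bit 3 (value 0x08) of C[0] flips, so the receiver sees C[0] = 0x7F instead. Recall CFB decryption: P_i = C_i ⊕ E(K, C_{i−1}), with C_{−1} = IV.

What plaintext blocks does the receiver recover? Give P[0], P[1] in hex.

Only C[0] changed, to 0x7F. In CFB, a change in C_i flips the same bit in P_i and garbles P_{i+1}. Decrypting the received ciphertext:
P[0]: E(K, 0x71) = 0x8E; 0x7F ⊕ 0x8E = 0xF1.
P[1]: E(K, 0x7F) = 0x98; 0x8D ⊕ 0x98 = 0x15.
Blocks that differ from the original plaintext: P[0], P[1].

P[0] = 0xF1, P[1] = 0x15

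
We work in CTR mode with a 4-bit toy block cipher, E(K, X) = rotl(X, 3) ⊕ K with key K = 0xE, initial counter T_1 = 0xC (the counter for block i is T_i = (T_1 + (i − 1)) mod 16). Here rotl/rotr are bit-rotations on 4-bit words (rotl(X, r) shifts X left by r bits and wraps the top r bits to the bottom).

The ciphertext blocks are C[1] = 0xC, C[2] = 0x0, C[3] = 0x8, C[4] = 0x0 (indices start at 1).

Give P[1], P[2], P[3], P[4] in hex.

CTR decryption: S_i = E(K, T_i) where T_i is the counter for block i; P_i = C_i ⊕ S_i.
P[1]: T = 0xC, S = E(K, T) = 0x8; 0xC ⊕ 0x8 = 0x4.
P[2]: T = 0xD, S = E(K, T) = 0x0; 0x0 ⊕ 0x0 = 0x0.
P[3]: T = 0xE, S = E(K, T) = 0x9; 0x8 ⊕ 0x9 = 0x1.
P[4]: T = 0xF, S = E(K, T) = 0x1; 0x0 ⊕ 0x1 = 0x1.

P[1] = 0x4, P[2] = 0x0, P[3] = 0x1, P[4] = 0x1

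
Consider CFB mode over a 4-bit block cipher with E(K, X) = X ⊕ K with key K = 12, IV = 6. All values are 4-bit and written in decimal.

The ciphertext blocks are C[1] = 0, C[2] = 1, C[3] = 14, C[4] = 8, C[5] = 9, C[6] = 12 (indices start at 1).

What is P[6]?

CFB decryption: P_i = C_i ⊕ E(K, C_{i−1}), with C_{0} = IV.
P[6]: E(K, 9) = 5; 12 ⊕ 5 = 9.

P[6] = 9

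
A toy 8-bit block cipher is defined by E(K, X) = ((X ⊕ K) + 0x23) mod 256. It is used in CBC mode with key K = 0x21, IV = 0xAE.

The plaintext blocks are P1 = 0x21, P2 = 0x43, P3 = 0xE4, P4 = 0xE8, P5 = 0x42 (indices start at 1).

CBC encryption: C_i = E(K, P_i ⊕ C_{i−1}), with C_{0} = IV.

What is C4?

C4 = 0x22

C1: P1 ⊕ 0xAE = 0x8F; E(K, 0x8F) = 0xD1.
C2: P2 ⊕ 0xD1 = 0x92; E(K, 0x92) = 0xD6.
C3: P3 ⊕ 0xD6 = 0x32; E(K, 0x32) = 0x36.
C4: P4 ⊕ 0x36 = 0xDE; E(K, 0xDE) = 0x22.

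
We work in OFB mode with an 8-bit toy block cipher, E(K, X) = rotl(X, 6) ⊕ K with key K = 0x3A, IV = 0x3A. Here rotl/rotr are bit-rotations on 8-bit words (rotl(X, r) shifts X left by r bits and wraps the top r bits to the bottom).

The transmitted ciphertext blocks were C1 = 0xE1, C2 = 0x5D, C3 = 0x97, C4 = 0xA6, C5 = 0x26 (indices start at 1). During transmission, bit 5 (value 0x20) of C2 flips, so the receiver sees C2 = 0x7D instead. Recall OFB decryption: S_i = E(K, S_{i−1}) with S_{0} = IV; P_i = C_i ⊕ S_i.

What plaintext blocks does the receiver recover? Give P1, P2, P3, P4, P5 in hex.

P1 = 0x55, P2 = 0x6A, P3 = 0x68, P4 = 0x63, P5 = 0x6D

Only C2 changed, to 0x7D. In OFB, a change in C_i flips the same bit in P_i only; the keystream is unaffected. Decrypting the received ciphertext:
P1: S = E(K, 0x3A) = 0xB4; 0xE1 ⊕ 0xB4 = 0x55.
P2: S = E(K, 0xB4) = 0x17; 0x7D ⊕ 0x17 = 0x6A.
P3: S = E(K, 0x17) = 0xFF; 0x97 ⊕ 0xFF = 0x68.
P4: S = E(K, 0xFF) = 0xC5; 0xA6 ⊕ 0xC5 = 0x63.
P5: S = E(K, 0xC5) = 0x4B; 0x26 ⊕ 0x4B = 0x6D.
Blocks that differ from the original plaintext: P2.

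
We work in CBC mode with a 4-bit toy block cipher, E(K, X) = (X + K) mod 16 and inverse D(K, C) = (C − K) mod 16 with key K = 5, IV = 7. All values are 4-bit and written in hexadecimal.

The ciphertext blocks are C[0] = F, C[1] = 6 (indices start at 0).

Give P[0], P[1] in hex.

P[0] = D, P[1] = E

CBC decryption: P_i = D(K, C_i) ⊕ C_{i−1}, with C_{−1} = IV.
P[0]: D(K, F) = A; A ⊕ 7 = D.
P[1]: D(K, 6) = 1; 1 ⊕ F = E.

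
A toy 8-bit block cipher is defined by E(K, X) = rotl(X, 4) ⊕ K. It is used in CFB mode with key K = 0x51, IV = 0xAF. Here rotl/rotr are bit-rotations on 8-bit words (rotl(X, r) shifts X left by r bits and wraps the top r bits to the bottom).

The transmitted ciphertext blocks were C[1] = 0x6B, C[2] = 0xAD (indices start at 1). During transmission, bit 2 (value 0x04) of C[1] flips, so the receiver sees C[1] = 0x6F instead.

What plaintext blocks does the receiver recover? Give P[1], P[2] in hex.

CFB decryption: P_i = C_i ⊕ E(K, C_{i−1}), with C_{0} = IV.
Only C[1] changed, to 0x6F. In CFB, a change in C_i flips the same bit in P_i and garbles P_{i+1}. Decrypting the received ciphertext:
P[1]: E(K, 0xAF) = 0xAB; 0x6F ⊕ 0xAB = 0xC4.
P[2]: E(K, 0x6F) = 0xA7; 0xAD ⊕ 0xA7 = 0x0A.
Blocks that differ from the original plaintext: P[1], P[2].

P[1] = 0xC4, P[2] = 0x0A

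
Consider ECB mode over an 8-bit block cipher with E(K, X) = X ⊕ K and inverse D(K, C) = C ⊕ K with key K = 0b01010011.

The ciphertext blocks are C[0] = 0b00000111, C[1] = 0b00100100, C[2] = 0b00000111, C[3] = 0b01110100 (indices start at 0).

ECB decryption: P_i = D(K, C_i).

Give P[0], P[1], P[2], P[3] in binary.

P[0] = 0b01010100, P[1] = 0b01110111, P[2] = 0b01010100, P[3] = 0b00100111

P[0]: D(K, 0b00000111) = 0b01010100.
P[1]: D(K, 0b00100100) = 0b01110111.
P[2]: D(K, 0b00000111) = 0b01010100.
P[3]: D(K, 0b01110100) = 0b00100111.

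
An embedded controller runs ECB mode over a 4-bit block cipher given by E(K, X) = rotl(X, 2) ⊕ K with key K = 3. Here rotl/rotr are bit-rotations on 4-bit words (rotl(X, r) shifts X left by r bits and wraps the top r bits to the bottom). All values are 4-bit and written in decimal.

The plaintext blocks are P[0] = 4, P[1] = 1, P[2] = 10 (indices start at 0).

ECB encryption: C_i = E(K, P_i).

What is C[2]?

C[2] = 9

C[2]: E(K, 10) = 9.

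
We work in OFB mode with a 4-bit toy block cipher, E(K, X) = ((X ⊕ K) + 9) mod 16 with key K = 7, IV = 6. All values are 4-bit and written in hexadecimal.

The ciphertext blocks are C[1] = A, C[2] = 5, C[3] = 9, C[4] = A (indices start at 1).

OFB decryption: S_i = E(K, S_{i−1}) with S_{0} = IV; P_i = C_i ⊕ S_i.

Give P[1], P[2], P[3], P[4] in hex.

P[1] = 0, P[2] = 3, P[3] = 3, P[4] = C

P[1]: S = E(K, 6) = A; A ⊕ A = 0.
P[2]: S = E(K, A) = 6; 5 ⊕ 6 = 3.
P[3]: S = E(K, 6) = A; 9 ⊕ A = 3.
P[4]: S = E(K, A) = 6; A ⊕ 6 = C.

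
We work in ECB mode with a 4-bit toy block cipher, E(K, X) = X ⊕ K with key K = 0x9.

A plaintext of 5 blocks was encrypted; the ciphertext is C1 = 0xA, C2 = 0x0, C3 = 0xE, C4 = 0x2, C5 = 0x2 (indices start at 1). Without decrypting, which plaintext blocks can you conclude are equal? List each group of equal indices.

P4 = P5

ECB encrypts each block independently with the same key, so equal ciphertext blocks imply equal plaintext blocks.
C4 = C5 = 0x2, so P4 = P5.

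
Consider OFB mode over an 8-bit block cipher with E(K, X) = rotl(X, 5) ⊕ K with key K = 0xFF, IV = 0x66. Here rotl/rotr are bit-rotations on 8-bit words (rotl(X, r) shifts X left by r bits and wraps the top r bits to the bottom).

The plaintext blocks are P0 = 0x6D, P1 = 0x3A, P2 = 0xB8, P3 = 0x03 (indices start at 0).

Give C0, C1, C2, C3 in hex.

C0 = 0x5E, C1 = 0xA3, C2 = 0x74, C3 = 0x65

OFB encryption: S_i = E(K, S_{i−1}) with S_{−1} = IV; C_i = P_i ⊕ S_i.
C0: S = E(K, 0x66) = 0x33; 0x6D ⊕ 0x33 = 0x5E.
C1: S = E(K, 0x33) = 0x99; 0x3A ⊕ 0x99 = 0xA3.
C2: S = E(K, 0x99) = 0xCC; 0xB8 ⊕ 0xCC = 0x74.
C3: S = E(K, 0xCC) = 0x66; 0x03 ⊕ 0x66 = 0x65.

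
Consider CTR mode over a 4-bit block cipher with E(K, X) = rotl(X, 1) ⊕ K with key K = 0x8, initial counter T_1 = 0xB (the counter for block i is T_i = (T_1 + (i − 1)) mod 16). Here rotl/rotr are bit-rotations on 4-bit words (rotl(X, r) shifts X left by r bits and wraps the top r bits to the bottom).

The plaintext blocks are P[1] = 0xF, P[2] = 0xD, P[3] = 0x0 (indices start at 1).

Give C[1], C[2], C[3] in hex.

C[1] = 0x0, C[2] = 0xC, C[3] = 0x3

CTR encryption: S_i = E(K, T_i) where T_i is the counter for block i; C_i = P_i ⊕ S_i.
C[1]: T = 0xB, S = E(K, T) = 0xF; 0xF ⊕ 0xF = 0x0.
C[2]: T = 0xC, S = E(K, T) = 0x1; 0xD ⊕ 0x1 = 0xC.
C[3]: T = 0xD, S = E(K, T) = 0x3; 0x0 ⊕ 0x3 = 0x3.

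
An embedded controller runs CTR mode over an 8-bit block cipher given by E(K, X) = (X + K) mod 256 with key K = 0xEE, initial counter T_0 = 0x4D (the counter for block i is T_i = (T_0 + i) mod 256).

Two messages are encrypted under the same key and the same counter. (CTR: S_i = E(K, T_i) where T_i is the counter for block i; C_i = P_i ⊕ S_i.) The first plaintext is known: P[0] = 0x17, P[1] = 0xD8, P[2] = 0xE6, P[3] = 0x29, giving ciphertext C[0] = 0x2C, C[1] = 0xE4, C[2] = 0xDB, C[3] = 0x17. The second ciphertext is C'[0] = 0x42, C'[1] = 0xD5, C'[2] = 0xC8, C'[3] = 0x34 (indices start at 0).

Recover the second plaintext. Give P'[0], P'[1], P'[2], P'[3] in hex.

In CTR with a reused counter, both messages share the same keystream S_i, so C_i ⊕ C'_i = P_i ⊕ P'_i and thus P'_i = P_i ⊕ C_i ⊕ C'_i.
P'[0]: 0x17 ⊕ 0x2C ⊕ 0x42 = 0x79.
P'[1]: 0xD8 ⊕ 0xE4 ⊕ 0xD5 = 0xE9.
P'[2]: 0xE6 ⊕ 0xDB ⊕ 0xC8 = 0xF5.
P'[3]: 0x29 ⊕ 0x17 ⊕ 0x34 = 0x0A.

P'[0] = 0x79, P'[1] = 0xE9, P'[2] = 0xF5, P'[3] = 0x0A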